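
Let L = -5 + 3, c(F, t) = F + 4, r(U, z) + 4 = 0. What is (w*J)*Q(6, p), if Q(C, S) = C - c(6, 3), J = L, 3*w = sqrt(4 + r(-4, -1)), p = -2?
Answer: 0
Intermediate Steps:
r(U, z) = -4 (r(U, z) = -4 + 0 = -4)
c(F, t) = 4 + F
L = -2
w = 0 (w = sqrt(4 - 4)/3 = sqrt(0)/3 = (1/3)*0 = 0)
J = -2
Q(C, S) = -10 + C (Q(C, S) = C - (4 + 6) = C - 1*10 = C - 10 = -10 + C)
(w*J)*Q(6, p) = (0*(-2))*(-10 + 6) = 0*(-4) = 0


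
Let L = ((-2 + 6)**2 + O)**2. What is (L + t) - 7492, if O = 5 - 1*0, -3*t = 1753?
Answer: -22906/3 ≈ -7635.3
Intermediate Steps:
t = -1753/3 (t = -1/3*1753 = -1753/3 ≈ -584.33)
O = 5 (O = 5 + 0 = 5)
L = 441 (L = ((-2 + 6)**2 + 5)**2 = (4**2 + 5)**2 = (16 + 5)**2 = 21**2 = 441)
(L + t) - 7492 = (441 - 1753/3) - 7492 = -430/3 - 7492 = -22906/3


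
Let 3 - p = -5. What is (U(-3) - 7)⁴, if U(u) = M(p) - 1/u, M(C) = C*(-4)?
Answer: 181063936/81 ≈ 2.2354e+6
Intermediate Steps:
p = 8 (p = 3 - 1*(-5) = 3 + 5 = 8)
M(C) = -4*C
U(u) = -32 - 1/u (U(u) = -4*8 - 1/u = -32 - 1/u)
(U(-3) - 7)⁴ = ((-32 - 1/(-3)) - 7)⁴ = ((-32 - 1*(-⅓)) - 7)⁴ = ((-32 + ⅓) - 7)⁴ = (-95/3 - 7)⁴ = (-116/3)⁴ = 181063936/81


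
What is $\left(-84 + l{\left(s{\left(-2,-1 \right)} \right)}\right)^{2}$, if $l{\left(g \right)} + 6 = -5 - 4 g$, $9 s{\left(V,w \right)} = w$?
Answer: $\frac{724201}{81} \approx 8940.8$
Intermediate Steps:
$s{\left(V,w \right)} = \frac{w}{9}$
$l{\left(g \right)} = -11 - 4 g$ ($l{\left(g \right)} = -6 - \left(5 + 4 g\right) = -11 - 4 g$)
$\left(-84 + l{\left(s{\left(-2,-1 \right)} \right)}\right)^{2} = \left(-84 - \left(11 + 4 \cdot \frac{1}{9} \left(-1\right)\right)\right)^{2} = \left(-84 - \frac{95}{9}\right)^{2} = \left(- \frac{851}{9}\right)^{2} = \frac{724201}{81}$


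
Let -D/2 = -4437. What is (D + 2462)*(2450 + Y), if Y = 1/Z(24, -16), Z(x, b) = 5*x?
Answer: 416599417/15 ≈ 2.7773e+7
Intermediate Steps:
D = 8874 (D = -2*(-4437) = 8874)
Y = 1/120 (Y = 1/(5*24) = 1/120 ≈ 0.0083333)
(D + 2462)*(2450 + Y) = (8874 + 2462)*(2450 + 1/120) = 11336*(294001/120) = 416599417/15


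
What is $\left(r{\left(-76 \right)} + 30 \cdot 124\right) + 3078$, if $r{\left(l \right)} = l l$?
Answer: $12574$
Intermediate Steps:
$r{\left(l \right)} = l^{2}$
$\left(r{\left(-76 \right)} + 30 \cdot 124\right) + 3078 = \left(\left(-76\right)^{2} + 30 \cdot 124\right) + 3078 = \left(5776 + 3720\right) + 3078 = 9496 + 3078 = 12574$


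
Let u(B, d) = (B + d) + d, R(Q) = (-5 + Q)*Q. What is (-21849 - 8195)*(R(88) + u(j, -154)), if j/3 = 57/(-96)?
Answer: -1681074465/8 ≈ -2.1013e+8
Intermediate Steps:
j = -57/32 (j = 3*(57/(-96)) = 3*(57*(-1/96)) = 3*(-19/32) = -57/32 ≈ -1.7813)
R(Q) = Q*(-5 + Q)
u(B, d) = B + 2*d
(-21849 - 8195)*(R(88) + u(j, -154)) = (-21849 - 8195)*(88*(-5 + 88) + (-57/32 + 2*(-154))) = -30044*(88*83 + (-57/32 - 308)) = -30044*(7304 - 9913/32) = -30044*223815/32 = -1681074465/8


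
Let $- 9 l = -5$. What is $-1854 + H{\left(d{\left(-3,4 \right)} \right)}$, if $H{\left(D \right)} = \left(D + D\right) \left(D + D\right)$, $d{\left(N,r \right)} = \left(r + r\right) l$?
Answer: $- \frac{143774}{81} \approx -1775.0$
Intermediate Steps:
$l = \frac{5}{9}$ ($l = \left(- \frac{1}{9}\right) \left(-5\right) = \frac{5}{9} \approx 0.55556$)
$d{\left(N,r \right)} = \frac{10 r}{9}$ ($d{\left(N,r \right)} = \left(r + r\right) \frac{5}{9} = 2 r \frac{5}{9} = \frac{10 r}{9}$)
$H{\left(D \right)} = 4 D^{2}$ ($H{\left(D \right)} = 2 D 2 D = 4 D^{2}$)
$-1854 + H{\left(d{\left(-3,4 \right)} \right)} = -1854 + 4 \left(\frac{10}{9} \cdot 4\right)^{2} = -1854 + 4 \left(\frac{40}{9}\right)^{2} = -1854 + 4 \cdot \frac{1600}{81} = -1854 + \frac{6400}{81} = - \frac{143774}{81}$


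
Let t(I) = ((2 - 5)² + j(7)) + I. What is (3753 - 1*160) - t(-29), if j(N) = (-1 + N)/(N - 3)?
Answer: 7223/2 ≈ 3611.5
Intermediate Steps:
j(N) = (-1 + N)/(-3 + N)
t(I) = 21/2 + I (t(I) = ((2 - 5)² + (-1 + 7)/(-3 + 7)) + I = ((-3)² + 6/4) + I = (9 + (¼)*6) + I = (9 + 3/2) + I = 21/2 + I)
(3753 - 1*160) - t(-29) = (3753 - 1*160) - (21/2 - 29) = (3753 - 160) - 1*(-37/2) = 3593 + 37/2 = 7223/2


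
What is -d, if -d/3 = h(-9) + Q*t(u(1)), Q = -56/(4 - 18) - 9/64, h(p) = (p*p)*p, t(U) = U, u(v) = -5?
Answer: -143673/64 ≈ -2244.9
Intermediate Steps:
h(p) = p³ (h(p) = p²*p = p³)
Q = 247/64 (Q = -56/(-14) - 9*1/64 = -56*(-1/14) - 9/64 = 4 - 9/64 = 247/64 ≈ 3.8594)
d = 143673/64 (d = -3*((-9)³ + (247/64)*(-5)) = -3*(-729 - 1235/64) = -3*(-47891/64) = 143673/64 ≈ 2244.9)
-d = -1*143673/64 = -143673/64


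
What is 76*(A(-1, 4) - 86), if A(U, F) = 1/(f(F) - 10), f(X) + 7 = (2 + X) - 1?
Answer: -19627/3 ≈ -6542.3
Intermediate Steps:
f(X) = -6 + X (f(X) = -7 + ((2 + X) - 1) = -7 + (1 + X) = -6 + X)
A(U, F) = 1/(-16 + F) (A(U, F) = 1/((-6 + F) - 10) = 1/(-16 + F))
76*(A(-1, 4) - 86) = 76*(1/(-16 + 4) - 86) = 76*(1/(-12) - 86) = 76*(-1/12 - 86) = 76*(-1033/12) = -19627/3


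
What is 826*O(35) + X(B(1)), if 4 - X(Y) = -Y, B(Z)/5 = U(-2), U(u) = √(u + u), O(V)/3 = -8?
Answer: -19820 + 10*I ≈ -19820.0 + 10.0*I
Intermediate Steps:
O(V) = -24 (O(V) = 3*(-8) = -24)
U(u) = √2*√u (U(u) = √(2*u) = √2*√u)
B(Z) = 10*I (B(Z) = 5*(√2*√(-2)) = 5*(√2*(I*√2)) = 5*(2*I) = 10*I)
X(Y) = 4 + Y (X(Y) = 4 - (-1)*Y = 4 + Y)
826*O(35) + X(B(1)) = 826*(-24) + (4 + 10*I) = -19824 + (4 + 10*I) = -19820 + 10*I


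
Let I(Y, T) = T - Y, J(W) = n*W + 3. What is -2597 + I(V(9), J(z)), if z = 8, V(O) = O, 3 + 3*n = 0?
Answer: -2611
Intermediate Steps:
n = -1 (n = -1 + (⅓)*0 = -1 + 0 = -1)
J(W) = 3 - W (J(W) = -W + 3 = 3 - W)
-2597 + I(V(9), J(z)) = -2597 + ((3 - 1*8) - 1*9) = -2597 + ((3 - 8) - 9) = -2597 + (-5 - 9) = -2597 - 14 = -2611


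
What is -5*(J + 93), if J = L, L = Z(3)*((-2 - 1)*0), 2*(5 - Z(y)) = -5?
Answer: -465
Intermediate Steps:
Z(y) = 15/2 (Z(y) = 5 - 1/2*(-5) = 5 + 5/2 = 15/2)
L = 0 (L = 15*((-2 - 1)*0)/2 = 15*(-3*0)/2 = (15/2)*0 = 0)
J = 0
-5*(J + 93) = -5*(0 + 93) = -5*93 = -465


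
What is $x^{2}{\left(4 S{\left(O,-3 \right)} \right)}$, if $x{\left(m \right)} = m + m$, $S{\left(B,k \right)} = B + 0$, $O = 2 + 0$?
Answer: $256$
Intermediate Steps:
$O = 2$
$S{\left(B,k \right)} = B$
$x{\left(m \right)} = 2 m$
$x^{2}{\left(4 S{\left(O,-3 \right)} \right)} = \left(2 \cdot 4 \cdot 2\right)^{2} = \left(2 \cdot 8\right)^{2} = 16^{2} = 256$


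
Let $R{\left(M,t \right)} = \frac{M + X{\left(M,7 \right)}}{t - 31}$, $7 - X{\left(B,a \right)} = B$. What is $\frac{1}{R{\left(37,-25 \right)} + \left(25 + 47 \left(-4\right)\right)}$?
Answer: $- \frac{8}{1305} \approx -0.0061303$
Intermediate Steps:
$X{\left(B,a \right)} = 7 - B$
$R{\left(M,t \right)} = \frac{7}{-31 + t}$ ($R{\left(M,t \right)} = \frac{M - \left(-7 + M\right)}{t - 31} = \frac{7}{-31 + t}$)
$\frac{1}{R{\left(37,-25 \right)} + \left(25 + 47 \left(-4\right)\right)} = \frac{1}{\frac{7}{-31 - 25} + \left(25 + 47 \left(-4\right)\right)} = \frac{1}{\frac{7}{-56} + \left(25 - 188\right)} = \frac{1}{7 \left(- \frac{1}{56}\right) - 163} = \frac{1}{- \frac{1}{8} - 163} = \frac{1}{- \frac{1305}{8}} = - \frac{8}{1305}$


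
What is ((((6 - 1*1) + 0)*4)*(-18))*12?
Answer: -4320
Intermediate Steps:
((((6 - 1*1) + 0)*4)*(-18))*12 = ((((6 - 1) + 0)*4)*(-18))*12 = (((5 + 0)*4)*(-18))*12 = ((5*4)*(-18))*12 = (20*(-18))*12 = -360*12 = -4320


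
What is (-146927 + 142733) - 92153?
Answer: -96347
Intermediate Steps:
(-146927 + 142733) - 92153 = -4194 - 92153 = -96347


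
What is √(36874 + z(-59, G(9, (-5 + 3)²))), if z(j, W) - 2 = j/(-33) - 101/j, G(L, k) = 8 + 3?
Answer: √139803139542/1947 ≈ 192.04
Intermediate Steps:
G(L, k) = 11
z(j, W) = 2 - 101/j - j/33 (z(j, W) = 2 + (j/(-33) - 101/j) = 2 + (j*(-1/33) - 101/j) = 2 + (-j/33 - 101/j) = 2 + (-101/j - j/33) = 2 - 101/j - j/33)
√(36874 + z(-59, G(9, (-5 + 3)²))) = √(36874 + (2 - 101/(-59) - 1/33*(-59))) = √(36874 + (2 - 101*(-1/59) + 59/33)) = √(36874 + (2 + 101/59 + 59/33)) = √(36874 + 10708/1947) = √(71804386/1947) = √139803139542/1947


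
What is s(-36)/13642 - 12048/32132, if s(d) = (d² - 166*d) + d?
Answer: 8518542/54793093 ≈ 0.15547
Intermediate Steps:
s(d) = d² - 165*d
s(-36)/13642 - 12048/32132 = -36*(-165 - 36)/13642 - 12048/32132 = -36*(-201)*(1/13642) - 12048*1/32132 = 7236*(1/13642) - 3012/8033 = 3618/6821 - 3012/8033 = 8518542/54793093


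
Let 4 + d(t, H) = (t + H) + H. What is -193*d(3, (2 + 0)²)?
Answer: -1351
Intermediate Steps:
d(t, H) = -4 + t + 2*H (d(t, H) = -4 + ((t + H) + H) = -4 + ((H + t) + H) = -4 + (t + 2*H) = -4 + t + 2*H)
-193*d(3, (2 + 0)²) = -193*(-4 + 3 + 2*(2 + 0)²) = -193*(-4 + 3 + 2*2²) = -193*(-4 + 3 + 2*4) = -193*(-4 + 3 + 8) = -193*7 = -1351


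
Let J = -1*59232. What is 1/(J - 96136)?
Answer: -1/155368 ≈ -6.4363e-6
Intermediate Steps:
J = -59232
1/(J - 96136) = 1/(-59232 - 96136) = 1/(-155368) = -1/155368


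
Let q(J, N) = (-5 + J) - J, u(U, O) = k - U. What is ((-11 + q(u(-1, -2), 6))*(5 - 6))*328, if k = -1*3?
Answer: 5248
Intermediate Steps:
k = -3
u(U, O) = -3 - U
q(J, N) = -5
((-11 + q(u(-1, -2), 6))*(5 - 6))*328 = ((-11 - 5)*(5 - 6))*328 = -16*(-1)*328 = 16*328 = 5248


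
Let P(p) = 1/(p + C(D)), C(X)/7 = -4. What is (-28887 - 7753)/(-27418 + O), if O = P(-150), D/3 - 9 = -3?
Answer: 1304384/976081 ≈ 1.3363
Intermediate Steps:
D = 18 (D = 27 + 3*(-3) = 27 - 9 = 18)
C(X) = -28 (C(X) = 7*(-4) = -28)
P(p) = 1/(-28 + p) (P(p) = 1/(p - 28) = 1/(-28 + p))
O = -1/178 (O = 1/(-28 - 150) = 1/(-178) = -1/178 ≈ -0.0056180)
(-28887 - 7753)/(-27418 + O) = (-28887 - 7753)/(-27418 - 1/178) = -36640/(-4880405/178) = -36640*(-178/4880405) = 1304384/976081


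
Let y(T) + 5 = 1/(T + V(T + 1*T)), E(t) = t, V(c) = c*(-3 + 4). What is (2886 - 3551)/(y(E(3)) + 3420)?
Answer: -5985/30736 ≈ -0.19472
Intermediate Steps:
V(c) = c (V(c) = c*1 = c)
y(T) = -5 + 1/(3*T) (y(T) = -5 + 1/(T + (T + 1*T)) = -5 + 1/(T + (T + T)) = -5 + 1/(T + 2*T) = -5 + 1/(3*T))
(2886 - 3551)/(y(E(3)) + 3420) = (2886 - 3551)/((-5 + (⅓)/3) + 3420) = -665/((-5 + (⅓)*(⅓)) + 3420) = -665/((-5 + ⅑) + 3420) = -665/(-44/9 + 3420) = -665/30736/9 = -665*9/30736 = -5985/30736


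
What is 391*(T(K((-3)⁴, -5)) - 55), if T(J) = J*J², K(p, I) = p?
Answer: 207771926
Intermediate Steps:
T(J) = J³
391*(T(K((-3)⁴, -5)) - 55) = 391*(((-3)⁴)³ - 55) = 391*(81³ - 55) = 391*(531441 - 55) = 391*531386 = 207771926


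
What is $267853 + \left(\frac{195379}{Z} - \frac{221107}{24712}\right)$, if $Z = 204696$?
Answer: $\frac{84679995039577}{316152972} \approx 2.6785 \cdot 10^{5}$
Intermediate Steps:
$267853 + \left(\frac{195379}{Z} - \frac{221107}{24712}\right) = 267853 + \left(\frac{195379}{204696} - \frac{221107}{24712}\right) = 267853 - \frac{2526969539}{316152972} = \frac{84679995039577}{316152972}$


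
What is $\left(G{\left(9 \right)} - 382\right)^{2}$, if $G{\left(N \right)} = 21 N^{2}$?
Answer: $1739761$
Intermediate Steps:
$\left(G{\left(9 \right)} - 382\right)^{2} = \left(21 \cdot 9^{2} - 382\right)^{2} = \left(21 \cdot 81 - 382\right)^{2} = \left(1701 - 382\right)^{2} = 1319^{2} = 1739761$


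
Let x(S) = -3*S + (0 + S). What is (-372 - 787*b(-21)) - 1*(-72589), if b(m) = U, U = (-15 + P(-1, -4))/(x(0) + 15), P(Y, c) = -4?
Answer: 1098208/15 ≈ 73214.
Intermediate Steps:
x(S) = -2*S (x(S) = -3*S + S = -2*S)
U = -19/15 (U = (-15 - 4)/(-2*0 + 15) = -19/(0 + 15) = -19/15 ≈ -1.2667)
b(m) = -19/15
(-372 - 787*b(-21)) - 1*(-72589) = (-372 - 787*(-19/15)) - 1*(-72589) = (-372 + 14953/15) + 72589 = 9373/15 + 72589 = 1098208/15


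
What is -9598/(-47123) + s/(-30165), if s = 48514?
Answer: -1996601552/1421465295 ≈ -1.4046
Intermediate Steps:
-9598/(-47123) + s/(-30165) = -9598/(-47123) + 48514/(-30165) = -9598*(-1/47123) + 48514*(-1/30165) = 9598/47123 - 48514/30165 = -1996601552/1421465295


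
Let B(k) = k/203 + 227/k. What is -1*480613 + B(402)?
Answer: -39220696793/81606 ≈ -4.8061e+5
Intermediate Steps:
B(k) = 227/k + k/203 (B(k) = k*(1/203) + 227/k = k/203 + 227/k = 227/k + k/203)
-1*480613 + B(402) = -1*480613 + (227/402 + (1/203)*402) = -480613 + (227*(1/402) + 402/203) = -480613 + (227/402 + 402/203) = -480613 + 207685/81606 = -39220696793/81606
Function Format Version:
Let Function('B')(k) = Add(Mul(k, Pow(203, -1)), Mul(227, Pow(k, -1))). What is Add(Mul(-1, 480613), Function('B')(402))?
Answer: Rational(-39220696793, 81606) ≈ -4.8061e+5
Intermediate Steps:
Function('B')(k) = Add(Mul(227, Pow(k, -1)), Mul(Rational(1, 203), k)) (Function('B')(k) = Add(Mul(k, Rational(1, 203)), Mul(227, Pow(k, -1))) = Add(Mul(Rational(1, 203), k), Mul(227, Pow(k, -1))) = Add(Mul(227, Pow(k, -1)), Mul(Rational(1, 203), k)))
Add(Mul(-1, 480613), Function('B')(402)) = Add(Mul(-1, 480613), Add(Mul(227, Pow(402, -1)), Mul(Rational(1, 203), 402))) = Add(-480613, Add(Mul(227, Rational(1, 402)), Rational(402, 203))) = Add(-480613, Add(Rational(227, 402), Rational(402, 203))) = Add(-480613, Rational(207685, 81606)) = Rational(-39220696793, 81606)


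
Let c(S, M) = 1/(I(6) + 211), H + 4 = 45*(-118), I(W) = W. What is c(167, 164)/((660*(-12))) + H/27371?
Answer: -9132880331/47040895440 ≈ -0.19415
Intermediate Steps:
H = -5314 (H = -4 + 45*(-118) = -4 - 5310 = -5314)
c(S, M) = 1/217 (c(S, M) = 1/(6 + 211) = 1/217)
c(167, 164)/((660*(-12))) + H/27371 = 1/(217*((660*(-12)))) - 5314/27371 = (1/217)/(-7920) - 5314*1/27371 = (1/217)*(-1/7920) - 5314/27371 = -1/1718640 - 5314/27371 = -9132880331/47040895440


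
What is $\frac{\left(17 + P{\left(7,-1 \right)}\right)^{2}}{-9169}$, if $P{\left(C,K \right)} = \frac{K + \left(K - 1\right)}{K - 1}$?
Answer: $- \frac{1369}{36676} \approx -0.037327$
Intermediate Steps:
$P{\left(C,K \right)} = \frac{-1 + 2 K}{-1 + K}$ ($P{\left(C,K \right)} = \frac{K + \left(-1 + K\right)}{-1 + K} = \frac{-1 + 2 K}{-1 + K}$)
$\frac{\left(17 + P{\left(7,-1 \right)}\right)^{2}}{-9169} = \frac{\left(17 + \frac{-1 + 2 \left(-1\right)}{-1 - 1}\right)^{2}}{-9169} = \left(17 + \frac{-1 - 2}{-2}\right)^{2} \left(- \frac{1}{9169}\right) = \left(17 - - \frac{3}{2}\right)^{2} \left(- \frac{1}{9169}\right) = \left(17 + \frac{3}{2}\right)^{2} \left(- \frac{1}{9169}\right) = \left(\frac{37}{2}\right)^{2} \left(- \frac{1}{9169}\right) = \frac{1369}{4} \left(- \frac{1}{9169}\right) = - \frac{1369}{36676}$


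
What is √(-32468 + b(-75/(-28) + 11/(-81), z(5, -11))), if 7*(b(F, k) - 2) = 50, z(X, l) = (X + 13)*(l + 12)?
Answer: 2*I*√397621/7 ≈ 180.16*I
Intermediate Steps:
z(X, l) = (12 + l)*(13 + X) (z(X, l) = (13 + X)*(12 + l) = (12 + l)*(13 + X))
b(F, k) = 64/7 (b(F, k) = 2 + (⅐)*50 = 2 + 50/7 = 64/7)
√(-32468 + b(-75/(-28) + 11/(-81), z(5, -11))) = √(-32468 + 64/7) = √(-227212/7) = 2*I*√397621/7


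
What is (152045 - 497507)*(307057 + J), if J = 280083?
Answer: -202834558680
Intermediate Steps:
(152045 - 497507)*(307057 + J) = (152045 - 497507)*(307057 + 280083) = -345462*587140 = -202834558680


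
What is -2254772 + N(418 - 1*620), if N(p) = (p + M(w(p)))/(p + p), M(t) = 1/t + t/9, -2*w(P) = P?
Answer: -207008319196/91809 ≈ -2.2548e+6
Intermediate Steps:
w(P) = -P/2
M(t) = 1/t + t/9 (M(t) = 1/t + t*(⅑) = 1/t + t/9)
N(p) = (-2/p + 17*p/18)/(2*p) (N(p) = (p + (1/(-p/2) + (-p/2)/9))/(p + p) = (p + (-2/p - p/18))/((2*p)) = (-2/p + 17*p/18)*(1/(2*p)) = (-2/p + 17*p/18)/(2*p))
-2254772 + N(418 - 1*620) = -2254772 + (17/36 - 1/(418 - 1*620)²) = -2254772 + (17/36 - 1/(418 - 620)²) = -2254772 + (17/36 - 1/(-202)²) = -2254772 + (17/36 - 1*1/40804) = -2254772 + (17/36 - 1/40804) = -2254772 + 43352/91809 = -207008319196/91809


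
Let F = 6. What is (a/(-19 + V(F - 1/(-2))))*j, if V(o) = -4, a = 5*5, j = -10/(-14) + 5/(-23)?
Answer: -2000/3703 ≈ -0.54010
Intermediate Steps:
j = 80/161 (j = -10*(-1/14) + 5*(-1/23) = 5/7 - 5/23 = 80/161 ≈ 0.49689)
a = 25
(a/(-19 + V(F - 1/(-2))))*j = (25/(-19 - 4))*(80/161) = (25/(-23))*(80/161) = (25*(-1/23))*(80/161) = -25/23*80/161 = -2000/3703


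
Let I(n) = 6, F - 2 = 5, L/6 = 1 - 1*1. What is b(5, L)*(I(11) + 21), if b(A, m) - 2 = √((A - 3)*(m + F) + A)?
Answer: 54 + 27*√19 ≈ 171.69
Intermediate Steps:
L = 0 (L = 6*(1 - 1*1) = 6*(1 - 1) = 6*0 = 0)
F = 7 (F = 2 + 5 = 7)
b(A, m) = 2 + √(A + (-3 + A)*(7 + m)) (b(A, m) = 2 + √((A - 3)*(m + 7) + A) = 2 + √((-3 + A)*(7 + m) + A) = 2 + √(A + (-3 + A)*(7 + m)))
b(5, L)*(I(11) + 21) = (2 + √(-21 - 3*0 + 8*5 + 5*0))*(6 + 21) = (2 + √(-21 + 0 + 40 + 0))*27 = (2 + √19)*27 = 54 + 27*√19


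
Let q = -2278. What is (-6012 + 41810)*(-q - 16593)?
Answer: -512448370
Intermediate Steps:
(-6012 + 41810)*(-q - 16593) = (-6012 + 41810)*(-1*(-2278) - 16593) = 35798*(2278 - 16593) = 35798*(-14315) = -512448370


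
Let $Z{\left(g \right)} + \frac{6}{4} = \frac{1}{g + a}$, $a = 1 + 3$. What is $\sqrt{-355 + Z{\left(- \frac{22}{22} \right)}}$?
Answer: $\frac{i \sqrt{12822}}{6} \approx 18.872 i$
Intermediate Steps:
$a = 4$
$Z{\left(g \right)} = - \frac{3}{2} + \frac{1}{4 + g}$ ($Z{\left(g \right)} = - \frac{3}{2} + \frac{1}{g + 4} = - \frac{3}{2} + \frac{1}{4 + g}$)
$\sqrt{-355 + Z{\left(- \frac{22}{22} \right)}} = \sqrt{-355 + \frac{-10 - 3 \left(- \frac{22}{22}\right)}{2 \left(4 - \frac{22}{22}\right)}} = \sqrt{-355 + \frac{-10 - 3 \left(\left(-22\right) \frac{1}{22}\right)}{2 \left(4 - 1\right)}} = \sqrt{-355 + \frac{-10 - -3}{2 \left(4 - 1\right)}} = \sqrt{-355 + \frac{-10 + 3}{2 \cdot 3}} = \sqrt{-355 + \frac{1}{2} \cdot \frac{1}{3} \left(-7\right)} = \sqrt{-355 - \frac{7}{6}} = \sqrt{- \frac{2137}{6}} = \frac{i \sqrt{12822}}{6}$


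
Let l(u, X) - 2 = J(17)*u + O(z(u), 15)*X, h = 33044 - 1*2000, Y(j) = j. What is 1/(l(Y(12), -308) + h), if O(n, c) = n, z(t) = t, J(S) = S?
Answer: 1/27554 ≈ 3.6292e-5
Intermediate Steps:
h = 31044 (h = 33044 - 2000 = 31044)
l(u, X) = 2 + 17*u + X*u (l(u, X) = 2 + (17*u + u*X) = 2 + (17*u + X*u) = 2 + 17*u + X*u)
1/(l(Y(12), -308) + h) = 1/((2 + 17*12 - 308*12) + 31044) = 1/((2 + 204 - 3696) + 31044) = 1/(-3490 + 31044) = 1/27554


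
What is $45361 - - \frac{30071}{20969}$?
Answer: $\frac{951204880}{20969} \approx 45362.0$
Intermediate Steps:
$45361 - - \frac{30071}{20969} = 45361 + \frac{30071}{20969} = \frac{951204880}{20969}$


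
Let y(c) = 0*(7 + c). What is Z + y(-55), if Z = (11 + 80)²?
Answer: 8281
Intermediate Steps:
y(c) = 0
Z = 8281 (Z = 91² = 8281)
Z + y(-55) = 8281 + 0 = 8281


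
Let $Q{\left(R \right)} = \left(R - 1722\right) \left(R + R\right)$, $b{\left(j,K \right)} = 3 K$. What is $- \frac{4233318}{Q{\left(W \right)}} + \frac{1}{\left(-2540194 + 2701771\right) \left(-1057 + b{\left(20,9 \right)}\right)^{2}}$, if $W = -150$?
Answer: $- \frac{10337077464029}{1371336314400} \approx -7.538$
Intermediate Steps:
$Q{\left(R \right)} = 2 R \left(-1722 + R\right)$ ($Q{\left(R \right)} = \left(-1722 + R\right) 2 R = 2 R \left(-1722 + R\right)$)
$- \frac{4233318}{Q{\left(W \right)}} + \frac{1}{\left(-2540194 + 2701771\right) \left(-1057 + b{\left(20,9 \right)}\right)^{2}} = - \frac{4233318}{2 \left(-150\right) \left(-1722 - 150\right)} + \frac{1}{\left(-2540194 + 2701771\right) \left(-1057 + 3 \cdot 9\right)^{2}} = - \frac{4233318}{2 \left(-150\right) \left(-1872\right)} + \frac{1}{161577 \left(-1057 + 27\right)^{2}} = - \frac{4233318}{561600} + \frac{1}{161577 \left(-1030\right)^{2}} = \left(-4233318\right) \frac{1}{561600} + \frac{1}{161577 \cdot 1060900} = - \frac{705553}{93600} + \frac{1}{161577} \cdot \frac{1}{1060900} = - \frac{705553}{93600} + \frac{1}{171417039300} = - \frac{10337077464029}{1371336314400}$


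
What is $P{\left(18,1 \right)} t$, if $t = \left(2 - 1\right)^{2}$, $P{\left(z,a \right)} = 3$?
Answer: $3$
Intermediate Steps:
$t = 1$ ($t = 1^{2} = 1$)
$P{\left(18,1 \right)} t = 3 \cdot 1 = 3$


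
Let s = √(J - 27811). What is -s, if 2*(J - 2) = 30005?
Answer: -I*√51226/2 ≈ -113.17*I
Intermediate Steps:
J = 30009/2 (J = 2 + (½)*30005 = 2 + 30005/2 = 30009/2 ≈ 15005.)
s = I*√51226/2 (s = √(30009/2 - 27811) = √(-25613/2) = I*√51226/2 ≈ 113.17*I)
-s = -I*√51226/2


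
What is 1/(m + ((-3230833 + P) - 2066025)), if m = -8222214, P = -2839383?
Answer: -1/16358455 ≈ -6.1130e-8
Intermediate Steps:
1/(m + ((-3230833 + P) - 2066025)) = 1/(-8222214 + ((-3230833 - 2839383) - 2066025)) = 1/(-8222214 + (-6070216 - 2066025)) = 1/(-8222214 - 8136241) = 1/(-16358455) = -1/16358455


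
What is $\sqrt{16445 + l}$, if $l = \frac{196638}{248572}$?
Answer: $\frac{\sqrt{254038295770454}}{124286} \approx 128.24$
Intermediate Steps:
$l = \frac{98319}{124286}$ ($l = 196638 \cdot \frac{1}{248572} = \frac{98319}{124286} \approx 0.79107$)
$\sqrt{16445 + l} = \sqrt{16445 + \frac{98319}{124286}} = \sqrt{\frac{2043981589}{124286}} = \frac{\sqrt{254038295770454}}{124286}$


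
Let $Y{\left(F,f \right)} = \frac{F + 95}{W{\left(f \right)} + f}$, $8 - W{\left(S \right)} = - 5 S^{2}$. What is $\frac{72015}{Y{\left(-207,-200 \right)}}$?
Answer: $-128474760$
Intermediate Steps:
$W{\left(S \right)} = 8 + 5 S^{2}$ ($W{\left(S \right)} = 8 - - 5 S^{2} = 8 + 5 S^{2}$)
$Y{\left(F,f \right)} = \frac{95 + F}{8 + f + 5 f^{2}}$ ($Y{\left(F,f \right)} = \frac{F + 95}{\left(8 + 5 f^{2}\right) + f} = \frac{95 + F}{8 + f + 5 f^{2}}$)
$\frac{72015}{Y{\left(-207,-200 \right)}} = \frac{72015}{\frac{1}{8 - 200 + 5 \left(-200\right)^{2}} \left(95 - 207\right)} = \frac{72015}{\frac{1}{8 - 200 + 5 \cdot 40000} \left(-112\right)} = \frac{72015}{\frac{1}{8 - 200 + 200000} \left(-112\right)} = \frac{72015}{\frac{1}{199808} \left(-112\right)} = \frac{72015}{- \frac{1}{1784}} = 72015 \left(-1784\right) = -128474760$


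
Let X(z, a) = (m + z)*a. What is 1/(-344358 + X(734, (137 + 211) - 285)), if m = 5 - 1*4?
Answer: -1/298053 ≈ -3.3551e-6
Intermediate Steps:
m = 1 (m = 5 - 4 = 1)
X(z, a) = a*(1 + z) (X(z, a) = (1 + z)*a = a*(1 + z))
1/(-344358 + X(734, (137 + 211) - 285)) = 1/(-344358 + ((137 + 211) - 285)*(1 + 734)) = 1/(-344358 + (348 - 285)*735) = 1/(-344358 + 63*735) = 1/(-344358 + 46305) = 1/(-298053) = -1/298053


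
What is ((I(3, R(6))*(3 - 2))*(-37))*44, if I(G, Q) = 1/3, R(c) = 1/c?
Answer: -1628/3 ≈ -542.67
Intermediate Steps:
R(c) = 1/c
I(G, Q) = ⅓ (I(G, Q) = 1*(⅓) = ⅓)
((I(3, R(6))*(3 - 2))*(-37))*44 = (((3 - 2)/3)*(-37))*44 = (((⅓)*1)*(-37))*44 = ((⅓)*(-37))*44 = -37/3*44 = -1628/3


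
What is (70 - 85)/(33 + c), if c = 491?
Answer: -15/524 ≈ -0.028626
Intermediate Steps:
(70 - 85)/(33 + c) = (70 - 85)/(33 + 491) = -15/524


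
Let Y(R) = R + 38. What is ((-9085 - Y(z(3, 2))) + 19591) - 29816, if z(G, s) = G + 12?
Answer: -19363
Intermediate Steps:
z(G, s) = 12 + G
Y(R) = 38 + R
((-9085 - Y(z(3, 2))) + 19591) - 29816 = ((-9085 - (38 + (12 + 3))) + 19591) - 29816 = ((-9085 - (38 + 15)) + 19591) - 29816 = ((-9085 - 1*53) + 19591) - 29816 = ((-9085 - 53) + 19591) - 29816 = (-9138 + 19591) - 29816 = 10453 - 29816 = -19363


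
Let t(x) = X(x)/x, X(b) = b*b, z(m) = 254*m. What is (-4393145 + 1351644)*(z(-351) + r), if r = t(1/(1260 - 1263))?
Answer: 813488981963/3 ≈ 2.7116e+11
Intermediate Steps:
X(b) = b²
t(x) = x (t(x) = x²/x = x)
r = -⅓ (r = 1/(1260 - 1263) = 1/(-3) = -⅓ ≈ -0.33333)
(-4393145 + 1351644)*(z(-351) + r) = (-4393145 + 1351644)*(254*(-351) - ⅓) = -3041501*(-89154 - ⅓) = -3041501*(-267463/3) = 813488981963/3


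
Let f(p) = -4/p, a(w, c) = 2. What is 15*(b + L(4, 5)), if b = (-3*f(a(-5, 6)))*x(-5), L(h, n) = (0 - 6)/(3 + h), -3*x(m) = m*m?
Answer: -5340/7 ≈ -762.86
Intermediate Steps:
x(m) = -m²/3 (x(m) = -m*m/3 = -m²/3)
L(h, n) = -6/(3 + h)
b = -50 (b = (-(-12)/2)*(-⅓*(-5)²) = (-(-12)/2)*(-⅓*25) = -3*(-2)*(-25/3) = 6*(-25/3) = -50)
15*(b + L(4, 5)) = 15*(-50 - 6/(3 + 4)) = 15*(-50 - 6/7) = 15*(-356/7) = -5340/7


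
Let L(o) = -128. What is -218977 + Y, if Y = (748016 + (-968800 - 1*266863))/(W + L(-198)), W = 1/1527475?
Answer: -42068813493298/195516799 ≈ -2.1517e+5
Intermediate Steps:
W = 1/1527475 ≈ 6.5468e-7
Y = 744868601325/195516799 (Y = (748016 + (-968800 - 1*266863))/(1/1527475 - 128) = (748016 + (-968800 - 266863))/(-195516799/1527475) = (748016 - 1235663)*(-1527475/195516799) = -487647*(-1527475/195516799) = 744868601325/195516799 ≈ 3809.7)
-218977 + Y = -218977 + 744868601325/195516799 = -42068813493298/195516799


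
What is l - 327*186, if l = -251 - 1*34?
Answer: -61107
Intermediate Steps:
l = -285 (l = -251 - 34 = -285)
l - 327*186 = -285 - 327*186 = -285 - 60822 = -61107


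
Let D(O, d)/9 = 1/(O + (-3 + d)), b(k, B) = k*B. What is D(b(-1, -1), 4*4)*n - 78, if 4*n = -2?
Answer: -2193/28 ≈ -78.321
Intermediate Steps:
n = -1/2 (n = (1/4)*(-2) = -1/2 ≈ -0.50000)
b(k, B) = B*k
D(O, d) = 9/(-3 + O + d) (D(O, d) = 9/(O + (-3 + d)) = 9/(-3 + O + d))
D(b(-1, -1), 4*4)*n - 78 = (9/(-3 - 1*(-1) + 4*4))*(-1/2) - 78 = (9/(-3 + 1 + 16))*(-1/2) - 78 = (9/14)*(-1/2) - 78 = -9/28 - 78 = -2193/28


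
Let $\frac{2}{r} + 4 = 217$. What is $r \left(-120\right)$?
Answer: $- \frac{80}{71} \approx -1.1268$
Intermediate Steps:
$r = \frac{2}{213}$ ($r = \frac{2}{-4 + 217} = \frac{2}{213} \approx 0.0093897$)
$r \left(-120\right) = \frac{2}{213} \left(-120\right) = - \frac{80}{71}$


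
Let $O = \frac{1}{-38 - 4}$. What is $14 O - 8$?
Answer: $- \frac{25}{3} \approx -8.3333$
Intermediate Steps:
$O = - \frac{1}{42}$ ($O = \frac{1}{-42} = - \frac{1}{42} \approx -0.02381$)
$14 O - 8 = 14 \left(- \frac{1}{42}\right) - 8 = - \frac{1}{3} + \left(-11 + 3\right) = - \frac{1}{3} - 8 = - \frac{25}{3}$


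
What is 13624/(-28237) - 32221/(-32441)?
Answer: 467848193/916036517 ≈ 0.51073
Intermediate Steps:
13624/(-28237) - 32221/(-32441) = 13624*(-1/28237) - 32221*(-1/32441) = -13624/28237 + 32221/32441 = 467848193/916036517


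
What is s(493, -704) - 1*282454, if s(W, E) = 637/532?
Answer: -21466413/76 ≈ -2.8245e+5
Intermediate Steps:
s(W, E) = 91/76 (s(W, E) = 637*(1/532) = 91/76)
s(493, -704) - 1*282454 = 91/76 - 1*282454 = 91/76 - 282454 = -21466413/76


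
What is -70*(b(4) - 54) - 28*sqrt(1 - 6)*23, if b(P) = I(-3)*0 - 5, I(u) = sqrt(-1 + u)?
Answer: 4130 - 644*I*sqrt(5) ≈ 4130.0 - 1440.0*I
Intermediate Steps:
b(P) = -5 (b(P) = sqrt(-1 - 3)*0 - 5 = sqrt(-4)*0 - 5 = (2*I)*0 - 5 = 0 - 5 = -5)
-70*(b(4) - 54) - 28*sqrt(1 - 6)*23 = -70*(-5 - 54) - 28*sqrt(1 - 6)*23 = -70*(-59) - 28*I*sqrt(5)*23 = 4130 - 28*I*sqrt(5)*23 = 4130 - 644*I*sqrt(5)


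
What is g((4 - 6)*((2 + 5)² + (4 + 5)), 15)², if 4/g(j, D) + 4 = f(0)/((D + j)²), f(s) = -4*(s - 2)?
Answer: 104060401/104019601 ≈ 1.0004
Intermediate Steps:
f(s) = 8 - 4*s (f(s) = -4*(-2 + s) = 8 - 4*s)
g(j, D) = 4/(-4 + 8/(D + j)²) (g(j, D) = 4/(-4 + (8 - 4*0)/((D + j)²)) = 4/(-4 + (8 + 0)/(D + j)²) = 4/(-4 + 8/(D + j)²))
g((4 - 6)*((2 + 5)² + (4 + 5)), 15)² = (-(15 + (4 - 6)*((2 + 5)² + (4 + 5)))²/(-2 + (15 + (4 - 6)*((2 + 5)² + (4 + 5)))²))² = (-(15 - 2*(7² + 9))²/(-2 + (15 - 2*(7² + 9))²))² = (-(15 - 2*(49 + 9))²/(-2 + (15 - 2*(49 + 9))²))² = (-(15 - 2*58)²/(-2 + (15 - 2*58)²))² = (-(15 - 116)²/(-2 + (15 - 116)²))² = (-1*(-101)²/(-2 + (-101)²))² = (-1*10201/(-2 + 10201))² = (-1*10201/10199)² = (-1*1/10199*10201)² = (-10201/10199)² = 104060401/104019601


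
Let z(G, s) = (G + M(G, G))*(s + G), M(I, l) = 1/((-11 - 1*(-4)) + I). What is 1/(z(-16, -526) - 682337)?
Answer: -23/15493753 ≈ -1.4845e-6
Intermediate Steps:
M(I, l) = 1/(-7 + I) (M(I, l) = 1/((-11 + 4) + I) = 1/(-7 + I))
z(G, s) = (G + s)*(G + 1/(-7 + G)) (z(G, s) = (G + 1/(-7 + G))*(s + G) = (G + 1/(-7 + G))*(G + s) = (G + s)*(G + 1/(-7 + G)))
1/(z(-16, -526) - 682337) = 1/((-16 - 526 - 16*(-7 - 16)*(-16 - 526))/(-7 - 16) - 682337) = 1/((-16 - 526 - 16*(-23)*(-542))/(-23) - 682337) = 1/(-(-16 - 526 - 199456)/23 - 682337) = 1/(-1/23*(-199998) - 682337) = 1/(199998/23 - 682337) = 1/(-15493753/23) = -23/15493753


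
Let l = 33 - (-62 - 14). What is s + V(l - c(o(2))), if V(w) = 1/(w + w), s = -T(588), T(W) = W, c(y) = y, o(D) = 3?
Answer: -124655/212 ≈ -588.00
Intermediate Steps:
l = 109 (l = 33 - 1*(-76) = 33 + 76 = 109)
s = -588 (s = -1*588 = -588)
V(w) = 1/(2*w)
s + V(l - c(o(2))) = -588 + 1/(2*(109 - 1*3)) = -588 + 1/(2*(109 - 3)) = -588 + (1/2)/106 = -588 + (1/2)*(1/106) = -588 + 1/212 = -124655/212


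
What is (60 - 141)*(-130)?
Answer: 10530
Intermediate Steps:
(60 - 141)*(-130) = -81*(-130) = 10530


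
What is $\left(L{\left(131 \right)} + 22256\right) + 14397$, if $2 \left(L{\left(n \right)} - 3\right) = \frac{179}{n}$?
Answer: $\frac{9604051}{262} \approx 36657.0$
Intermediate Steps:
$L{\left(n \right)} = 3 + \frac{179}{2 n}$ ($L{\left(n \right)} = 3 + \frac{179 \frac{1}{n}}{2} = 3 + \frac{179}{2 n}$)
$\left(L{\left(131 \right)} + 22256\right) + 14397 = \left(\left(3 + \frac{179}{2 \cdot 131}\right) + 22256\right) + 14397 = \left(\left(3 + \frac{179}{2} \cdot \frac{1}{131}\right) + 22256\right) + 14397 = \left(\left(3 + \frac{179}{262}\right) + 22256\right) + 14397 = \left(\frac{965}{262} + 22256\right) + 14397 = \frac{5832037}{262} + 14397 = \frac{9604051}{262}$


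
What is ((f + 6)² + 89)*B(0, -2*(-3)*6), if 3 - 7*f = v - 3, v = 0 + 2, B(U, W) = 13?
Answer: 84201/49 ≈ 1718.4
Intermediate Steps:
v = 2
f = 4/7 (f = 3/7 - (2 - 3)/7 = 3/7 - ⅐*(-1) = 3/7 + ⅐ = 4/7 ≈ 0.57143)
((f + 6)² + 89)*B(0, -2*(-3)*6) = ((4/7 + 6)² + 89)*13 = ((46/7)² + 89)*13 = (2116/49 + 89)*13 = (6477/49)*13 = 84201/49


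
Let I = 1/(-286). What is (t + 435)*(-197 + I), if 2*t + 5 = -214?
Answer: -36679293/572 ≈ -64125.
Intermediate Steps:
t = -219/2 (t = -5/2 + (½)*(-214) = -5/2 - 107 = -219/2 ≈ -109.50)
I = -1/286 ≈ -0.0034965
(t + 435)*(-197 + I) = (-219/2 + 435)*(-197 - 1/286) = (651/2)*(-56343/286) = -36679293/572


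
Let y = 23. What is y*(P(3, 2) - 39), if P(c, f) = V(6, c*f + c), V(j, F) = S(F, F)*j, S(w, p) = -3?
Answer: -1311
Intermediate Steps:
V(j, F) = -3*j
P(c, f) = -18 (P(c, f) = -3*6 = -18)
y*(P(3, 2) - 39) = 23*(-18 - 39) = 23*(-57) = -1311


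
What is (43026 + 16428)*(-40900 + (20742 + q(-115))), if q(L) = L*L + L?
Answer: -419031792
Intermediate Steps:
q(L) = L + L**2 (q(L) = L**2 + L = L + L**2)
(43026 + 16428)*(-40900 + (20742 + q(-115))) = (43026 + 16428)*(-40900 + (20742 - 115*(1 - 115))) = 59454*(-40900 + (20742 - 115*(-114))) = 59454*(-40900 + (20742 + 13110)) = 59454*(-40900 + 33852) = 59454*(-7048) = -419031792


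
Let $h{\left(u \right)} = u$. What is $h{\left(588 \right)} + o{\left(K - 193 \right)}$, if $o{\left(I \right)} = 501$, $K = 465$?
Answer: $1089$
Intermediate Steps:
$h{\left(588 \right)} + o{\left(K - 193 \right)} = 588 + 501 = 1089$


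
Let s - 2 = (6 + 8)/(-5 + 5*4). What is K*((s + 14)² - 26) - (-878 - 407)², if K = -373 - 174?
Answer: -403615927/225 ≈ -1.7938e+6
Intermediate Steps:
K = -547
s = 44/15 (s = 2 + (6 + 8)/(-5 + 5*4) = 2 + 14/(-5 + 20) = 2 + 14/15 = 44/15 ≈ 2.9333)
K*((s + 14)² - 26) - (-878 - 407)² = -547*((44/15 + 14)² - 26) - (-878 - 407)² = -547*((254/15)² - 26) - 1*(-1285)² = -547*(64516/225 - 26) - 1*1651225 = -547*58666/225 - 1651225 = -32090302/225 - 1651225 = -403615927/225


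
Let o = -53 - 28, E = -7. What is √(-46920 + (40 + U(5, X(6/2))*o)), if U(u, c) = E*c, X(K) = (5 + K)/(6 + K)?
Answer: 2*I*√11594 ≈ 215.35*I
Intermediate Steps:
X(K) = (5 + K)/(6 + K)
U(u, c) = -7*c
o = -81
√(-46920 + (40 + U(5, X(6/2))*o)) = √(-46920 + (40 - 7*(5 + 6/2)/(6 + 6/2)*(-81))) = √(-46920 + (40 - 7*(5 + 6*(½))/(6 + 6*(½))*(-81))) = √(-46920 + (40 - 7*(5 + 3)/(6 + 3)*(-81))) = √(-46920 + (40 - 7*8/9*(-81))) = √(-46920 + (40 - 56/9*(-81))) = √(-46920 + (40 + 504)) = √(-46920 + 544) = √(-46376) = 2*I*√11594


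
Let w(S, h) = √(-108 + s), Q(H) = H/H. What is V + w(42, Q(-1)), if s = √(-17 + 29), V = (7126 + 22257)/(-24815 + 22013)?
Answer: -29383/2802 + I*√(108 - 2*√3) ≈ -10.486 + 10.224*I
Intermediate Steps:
V = -29383/2802 (V = 29383/(-2802) = 29383*(-1/2802) = -29383/2802 ≈ -10.486)
s = 2*√3 (s = √12 = 2*√3 ≈ 3.4641)
Q(H) = 1
w(S, h) = √(-108 + 2*√3)
V + w(42, Q(-1)) = -29383/2802 + √(-108 + 2*√3)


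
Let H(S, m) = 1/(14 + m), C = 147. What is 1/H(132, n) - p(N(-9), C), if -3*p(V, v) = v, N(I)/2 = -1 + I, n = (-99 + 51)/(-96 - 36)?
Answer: 697/11 ≈ 63.364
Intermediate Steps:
n = 4/11 (n = -48/(-132) = -48*(-1/132) = 4/11 ≈ 0.36364)
N(I) = -2 + 2*I (N(I) = 2*(-1 + I) = -2 + 2*I)
p(V, v) = -v/3
1/H(132, n) - p(N(-9), C) = 1/(1/(14 + 4/11)) - (-1)*147/3 = 1/(1/(158/11)) - 1*(-49) = 1/(11/158) + 49 = 158/11 + 49 = 697/11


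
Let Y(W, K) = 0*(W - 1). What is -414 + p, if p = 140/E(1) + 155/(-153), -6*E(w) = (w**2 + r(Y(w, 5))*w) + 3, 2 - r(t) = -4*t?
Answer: -84917/153 ≈ -555.01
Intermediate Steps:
Y(W, K) = 0 (Y(W, K) = 0*(-1 + W) = 0)
r(t) = 2 + 4*t (r(t) = 2 - (-4)*t = 2 + 4*t)
E(w) = -1/2 - w/3 - w**2/6 (E(w) = -((w**2 + (2 + 4*0)*w) + 3)/6 = -((w**2 + (2 + 0)*w) + 3)/6 = -((w**2 + 2*w) + 3)/6 = -(3 + w**2 + 2*w)/6 = -1/2 - w/3 - w**2/6)
p = -21575/153 (p = 140/(-1/2 - 1/3*1 - 1/6*1**2) + 155/(-153) = 140/(-1/2 - 1/3 - 1/6*1) + 155*(-1/153) = 140/(-1/2 - 1/3 - 1/6) - 155/153 = 140/(-1) - 155/153 = 140*(-1) - 155/153 = -140 - 155/153 = -21575/153 ≈ -141.01)
-414 + p = -414 - 21575/153 = -84917/153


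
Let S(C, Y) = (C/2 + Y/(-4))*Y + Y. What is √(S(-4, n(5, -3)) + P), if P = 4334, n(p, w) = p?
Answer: √17291/2 ≈ 65.748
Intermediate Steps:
S(C, Y) = Y + Y*(C/2 - Y/4) (S(C, Y) = (C*(½) + Y*(-¼))*Y + Y = (C/2 - Y/4)*Y + Y = Y*(C/2 - Y/4) + Y = Y + Y*(C/2 - Y/4))
√(S(-4, n(5, -3)) + P) = √((¼)*5*(4 - 1*5 + 2*(-4)) + 4334) = √((¼)*5*(4 - 5 - 8) + 4334) = √((¼)*5*(-9) + 4334) = √(-45/4 + 4334) = √(17291/4) = √17291/2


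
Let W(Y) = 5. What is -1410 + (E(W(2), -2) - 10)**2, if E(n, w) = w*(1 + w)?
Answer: -1346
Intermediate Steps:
-1410 + (E(W(2), -2) - 10)**2 = -1410 + (-2*(1 - 2) - 10)**2 = -1410 + (-2*(-1) - 10)**2 = -1410 + (2 - 10)**2 = -1410 + (-8)**2 = -1410 + 64 = -1346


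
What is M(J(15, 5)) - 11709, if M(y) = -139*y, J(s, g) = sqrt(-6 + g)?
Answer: -11709 - 139*I ≈ -11709.0 - 139.0*I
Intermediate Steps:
M(J(15, 5)) - 11709 = -139*sqrt(-6 + 5) - 11709 = -139*I - 11709 = -11709 - 139*I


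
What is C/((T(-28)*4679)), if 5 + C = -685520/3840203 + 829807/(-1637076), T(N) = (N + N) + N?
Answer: 35742396502481/2470901058756195408 ≈ 1.4465e-5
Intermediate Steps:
T(N) = 3*N (T(N) = 2*N + N = 3*N)
C = -35742396502481/6286704166428 (C = -5 + (-685520/3840203 + 829807/(-1637076)) = -5 + (-685520*1/3840203 + 829807*(-1/1637076)) = -5 + (-685520/3840203 - 829807/1637076) = -5 - 4308875670341/6286704166428 = -35742396502481/6286704166428 ≈ -5.6854)
C/((T(-28)*4679)) = -35742396502481/(6286704166428*((3*(-28))*4679)) = -35742396502481/(6286704166428*((-84*4679))) = -35742396502481/6286704166428/(-393036) = -35742396502481/6286704166428*(-1/393036) = 35742396502481/2470901058756195408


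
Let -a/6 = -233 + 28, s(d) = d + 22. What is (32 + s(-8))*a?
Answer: 56580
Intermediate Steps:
s(d) = 22 + d
a = 1230 (a = -6*(-233 + 28) = -6*(-205) = 1230)
(32 + s(-8))*a = (32 + (22 - 8))*1230 = (32 + 14)*1230 = 46*1230 = 56580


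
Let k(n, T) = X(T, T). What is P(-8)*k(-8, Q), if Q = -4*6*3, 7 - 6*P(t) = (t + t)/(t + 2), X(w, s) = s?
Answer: -52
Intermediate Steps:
P(t) = 7/6 - t/(3*(2 + t)) (P(t) = 7/6 - (t + t)/(6*(t + 2)) = 7/6 - 2*t/(6*(2 + t)) = 7/6 - t/(3*(2 + t)))
Q = -72 (Q = -24*3 = -72)
k(n, T) = T
P(-8)*k(-8, Q) = ((14 + 5*(-8))/(6*(2 - 8)))*(-72) = ((1/6)*(14 - 40)/(-6))*(-72) = ((1/6)*(-1/6)*(-26))*(-72) = (13/18)*(-72) = -52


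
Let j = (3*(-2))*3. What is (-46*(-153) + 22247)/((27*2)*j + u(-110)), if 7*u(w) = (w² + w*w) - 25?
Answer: 204995/17371 ≈ 11.801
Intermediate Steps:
j = -18 (j = -6*3 = -18)
u(w) = -25/7 + 2*w²/7 (u(w) = ((w² + w*w) - 25)/7 = ((w² + w²) - 25)/7 = (2*w² - 25)/7 = (-25 + 2*w²)/7 = -25/7 + 2*w²/7)
(-46*(-153) + 22247)/((27*2)*j + u(-110)) = (-46*(-153) + 22247)/((27*2)*(-18) + (-25/7 + (2/7)*(-110)²)) = (7038 + 22247)/(54*(-18) + (-25/7 + (2/7)*12100)) = 29285/(-972 + (-25/7 + 24200/7)) = 29285/(-972 + 24175/7) = 29285/(17371/7) = 29285*(7/17371) = 204995/17371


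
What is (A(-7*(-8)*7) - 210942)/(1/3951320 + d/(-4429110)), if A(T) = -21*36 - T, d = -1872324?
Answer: -123725041030855600/246605189893 ≈ -5.0171e+5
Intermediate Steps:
A(T) = -756 - T
(A(-7*(-8)*7) - 210942)/(1/3951320 + d/(-4429110)) = ((-756 - (-7*(-8))*7) - 210942)/(1/3951320 - 1872324/(-4429110)) = ((-756 - 56*7) - 210942)/(1/3951320 - 1872324*(-1/4429110)) = ((-756 - 1*392) - 210942)/(1/3951320 + 312054/738185) = ((-756 - 392) - 210942)/(246605189893/583361030840) = (-1148 - 210942)*(583361030840/246605189893) = -212090*583361030840/246605189893 = -123725041030855600/246605189893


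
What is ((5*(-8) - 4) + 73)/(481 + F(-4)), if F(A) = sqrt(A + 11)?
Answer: 13949/231354 - 29*sqrt(7)/231354 ≈ 0.059961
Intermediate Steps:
F(A) = sqrt(11 + A)
((5*(-8) - 4) + 73)/(481 + F(-4)) = ((5*(-8) - 4) + 73)/(481 + sqrt(11 - 4)) = ((-40 - 4) + 73)/(481 + sqrt(7)) = (-44 + 73)/(481 + sqrt(7)) = 29/(481 + sqrt(7))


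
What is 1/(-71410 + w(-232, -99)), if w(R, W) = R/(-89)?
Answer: -89/6355258 ≈ -1.4004e-5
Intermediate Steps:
w(R, W) = -R/89 (w(R, W) = R*(-1/89) = -R/89)
1/(-71410 + w(-232, -99)) = 1/(-71410 - 1/89*(-232)) = 1/(-71410 + 232/89) = 1/(-6355258/89) = -89/6355258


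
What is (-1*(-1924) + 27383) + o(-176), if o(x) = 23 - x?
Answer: 29506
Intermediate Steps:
(-1*(-1924) + 27383) + o(-176) = (-1*(-1924) + 27383) + (23 - 1*(-176)) = (1924 + 27383) + (23 + 176) = 29307 + 199 = 29506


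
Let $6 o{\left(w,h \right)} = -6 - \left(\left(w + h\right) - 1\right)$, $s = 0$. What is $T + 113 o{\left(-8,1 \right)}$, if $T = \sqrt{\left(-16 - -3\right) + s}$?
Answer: $\frac{113}{3} + i \sqrt{13} \approx 37.667 + 3.6056 i$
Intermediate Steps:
$o{\left(w,h \right)} = - \frac{5}{6} - \frac{h}{6} - \frac{w}{6}$ ($o{\left(w,h \right)} = \frac{-6 - \left(\left(w + h\right) - 1\right)}{6} = \frac{-6 - \left(\left(h + w\right) - 1\right)}{6} = \frac{-6 - \left(-1 + h + w\right)}{6} = \frac{-5 - h - w}{6} = - \frac{5}{6} - \frac{h}{6} - \frac{w}{6}$)
$T = i \sqrt{13}$ ($T = \sqrt{\left(-16 - -3\right) + 0} = \sqrt{\left(-16 + 3\right) + 0} = \sqrt{-13 + 0} = \sqrt{-13} = i \sqrt{13} \approx 3.6056 i$)
$T + 113 o{\left(-8,1 \right)} = i \sqrt{13} + 113 \left(- \frac{5}{6} - \frac{1}{6} - - \frac{4}{3}\right) = i \sqrt{13} + 113 \left(- \frac{5}{6} - \frac{1}{6} + \frac{4}{3}\right) = i \sqrt{13} + 113 \cdot \frac{1}{3} = i \sqrt{13} + \frac{113}{3} = \frac{113}{3} + i \sqrt{13}$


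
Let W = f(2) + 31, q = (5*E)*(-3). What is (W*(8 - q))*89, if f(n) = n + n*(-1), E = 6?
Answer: 270382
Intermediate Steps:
f(n) = 0 (f(n) = n - n = 0)
q = -90 (q = (5*6)*(-3) = 30*(-3) = -90)
W = 31 (W = 0 + 31 = 31)
(W*(8 - q))*89 = (31*(8 - 1*(-90)))*89 = (31*(8 + 90))*89 = (31*98)*89 = 3038*89 = 270382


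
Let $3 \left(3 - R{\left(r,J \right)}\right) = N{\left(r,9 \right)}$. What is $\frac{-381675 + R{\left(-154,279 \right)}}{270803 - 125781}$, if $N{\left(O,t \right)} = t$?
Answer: $- \frac{381675}{145022} \approx -2.6318$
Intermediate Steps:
$R{\left(r,J \right)} = 0$ ($R{\left(r,J \right)} = 3 - 3 = 0$)
$\frac{-381675 + R{\left(-154,279 \right)}}{270803 - 125781} = \frac{-381675 + 0}{270803 - 125781} = - \frac{381675}{145022}$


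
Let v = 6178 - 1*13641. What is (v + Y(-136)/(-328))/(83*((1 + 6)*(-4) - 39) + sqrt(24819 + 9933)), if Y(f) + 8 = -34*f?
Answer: 1704780160/1266488729 + 2452480*sqrt(543)/1266488729 ≈ 1.3912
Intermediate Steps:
v = -7463 (v = 6178 - 13641 = -7463)
Y(f) = -8 - 34*f
(v + Y(-136)/(-328))/(83*((1 + 6)*(-4) - 39) + sqrt(24819 + 9933)) = (-7463 + (-8 - 34*(-136))/(-328))/(83*((1 + 6)*(-4) - 39) + sqrt(24819 + 9933)) = (-7463 + (-8 + 4624)*(-1/328))/(83*(7*(-4) - 39) + sqrt(34752)) = (-7463 + 4616*(-1/328))/(83*(-28 - 39) + 8*sqrt(543)) = (-7463 - 577/41)/(83*(-67) + 8*sqrt(543)) = -306560/(41*(-5561 + 8*sqrt(543)))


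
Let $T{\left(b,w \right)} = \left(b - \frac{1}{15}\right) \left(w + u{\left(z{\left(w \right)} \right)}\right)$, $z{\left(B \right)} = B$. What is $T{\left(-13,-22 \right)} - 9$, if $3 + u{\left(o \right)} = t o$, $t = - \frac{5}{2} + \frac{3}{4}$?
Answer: $- \frac{927}{5} \approx -185.4$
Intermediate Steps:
$t = - \frac{7}{4}$ ($t = \left(-5\right) \frac{1}{2} + 3 \cdot \frac{1}{4} = - \frac{5}{2} + \frac{3}{4} = - \frac{7}{4} \approx -1.75$)
$u{\left(o \right)} = -3 - \frac{7 o}{4}$
$T{\left(b,w \right)} = \left(-3 - \frac{3 w}{4}\right) \left(- \frac{1}{15} + b\right)$ ($T{\left(b,w \right)} = \left(b - \frac{1}{15}\right) \left(w - \left(3 + \frac{7 w}{4}\right)\right) = \left(b - \frac{1}{15}\right) \left(-3 - \frac{3 w}{4}\right) = \left(- \frac{1}{15} + b\right) \left(-3 - \frac{3 w}{4}\right) = \left(-3 - \frac{3 w}{4}\right) \left(- \frac{1}{15} + b\right)$)
$T{\left(-13,-22 \right)} - 9 = \left(\frac{1}{5} - -39 + \frac{1}{20} \left(-22\right) - \left(- \frac{39}{4}\right) \left(-22\right)\right) - 9 = \left(\frac{1}{5} + 39 - \frac{11}{10} - \frac{429}{2}\right) - 9 = - \frac{882}{5} - 9 = - \frac{927}{5}$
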